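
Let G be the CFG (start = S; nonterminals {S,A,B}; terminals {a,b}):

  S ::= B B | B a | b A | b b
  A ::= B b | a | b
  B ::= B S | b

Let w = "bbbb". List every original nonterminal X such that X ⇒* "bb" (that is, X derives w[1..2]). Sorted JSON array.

CNF form of G:
  S -> B B | B T1 | T0 A | T0 T0
  A -> B T0 | a | b
  B -> B S | b
  T0 -> b
  T1 -> a

CYK fill (cells [i..j] with 1 ≤ i ≤ j ≤ 2 only):
  T[1,1] 'b' = {A,B,T0}  orig:{A,B}
  T[2,2] 'b' = {A,B,T0}  orig:{A,B}
  T[1,2] 'bb' = {A,S}

Original NTs in T[1,2] deriving "bb": ["A", "S"]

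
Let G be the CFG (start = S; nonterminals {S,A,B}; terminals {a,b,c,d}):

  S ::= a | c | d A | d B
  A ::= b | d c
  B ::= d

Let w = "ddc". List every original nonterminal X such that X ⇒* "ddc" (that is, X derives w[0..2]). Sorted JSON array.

Convert to CNF:
  S -> T0 A | T0 B | a | c
  A -> T0 T1 | b
  B -> d
  T0 -> d
  T1 -> c

CYK table (by increasing span) (cells [i..j] with 0 ≤ i ≤ j ≤ 2 only):
  T[0,0] 'd' = {B,T0}  orig:{B}
  T[1,1] 'd' = {B,T0}  orig:{B}
  T[2,2] 'c' = {S,T1}  orig:{S}
  T[0,1] 'dd' = {S}
  T[1,2] 'dc' = {A}
  T[0,2] 'ddc' = {S}

Original NTs in T[0,2] deriving "ddc": ["S"]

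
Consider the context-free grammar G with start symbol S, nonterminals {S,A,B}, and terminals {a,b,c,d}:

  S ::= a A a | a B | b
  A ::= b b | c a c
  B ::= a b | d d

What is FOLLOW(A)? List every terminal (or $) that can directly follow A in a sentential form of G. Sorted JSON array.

FIRST sets, iterate to fixpoint:
iter 1:
  A via A→b b: +{b}
  A via A→c a c: +{c}
  B via B→a b: +{a}
  B via B→d d: +{d}
  S via S→a A a: +{a}
  S via S→b: +{b}
  FIRST[S]={a,b}  FIRST[A]={b,c}  FIRST[B]={a,d}
iter 2: — fixpoint
  FIRST[S]={a,b}  FIRST[A]={b,c}  FIRST[B]={a,d}

Compute FOLLOW by fixpoint:
initialize: $ ∈ FOLLOW(S)
iter 1:
  S→a A a: FOLLOW(A) ⊇ FIRST(a) = {a}; new: +{a}
  S→a B: FOLLOW(B) ⊇ FOLLOW(S) ⊇ {$}; new: +{$}
  FOLLOW(S)={$}  FOLLOW(A)={a}  FOLLOW(B)={$}
iter 2: (no change)
  FOLLOW(S)={$}  FOLLOW(A)={a}  FOLLOW(B)={$}

FOLLOW(A) = ["a"]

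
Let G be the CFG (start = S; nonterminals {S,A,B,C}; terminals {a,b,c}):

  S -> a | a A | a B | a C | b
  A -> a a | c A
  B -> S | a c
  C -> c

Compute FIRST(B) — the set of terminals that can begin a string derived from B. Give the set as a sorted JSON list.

Compute FIRST by fixpoint:
round 1:
  A via A→a a: +{a}
  A via A→c A: +{c}
  B via B→a c: +{a}
  C via C→c: +{c}
  S via S→a: +{a}
  S via S→b: +{b}
  S: {a,b}  A: {a,c}  B: {a}  C: {c}
round 2:
  B via B→S: +{b}
  S: {a,b}  A: {a,c}  B: {a,b}  C: {c}
round 3: done
  S: {a,b}  A: {a,c}  B: {a,b}  C: {c}

FIRST(B) = ["a", "b"]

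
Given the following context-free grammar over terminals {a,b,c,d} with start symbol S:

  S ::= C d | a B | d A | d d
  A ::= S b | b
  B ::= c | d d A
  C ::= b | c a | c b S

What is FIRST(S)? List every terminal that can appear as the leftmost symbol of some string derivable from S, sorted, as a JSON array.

FIRST sets, iterate to fixpoint:
round 1:
  A via A→b: +{b}
  B via B→c: +{c}
  B via B→d d A: +{d}
  C via C→b: +{b}
  C via C→c a: +{c}
  S via S→C d: +{b,c}
  S via S→a B: +{a}
  S via S→d A: +{d}
  FIRST[S]={a,b,c,d}  FIRST[A]={b}  FIRST[B]={c,d}  FIRST[C]={b,c}
round 2:
  A via A→S b: +{a,c,d}
  FIRST[S]={a,b,c,d}  FIRST[A]={a,b,c,d}  FIRST[B]={c,d}  FIRST[C]={b,c}
round 3: (no change)
  FIRST[S]={a,b,c,d}  FIRST[A]={a,b,c,d}  FIRST[B]={c,d}  FIRST[C]={b,c}

FIRST(S) = ["a", "b", "c", "d"]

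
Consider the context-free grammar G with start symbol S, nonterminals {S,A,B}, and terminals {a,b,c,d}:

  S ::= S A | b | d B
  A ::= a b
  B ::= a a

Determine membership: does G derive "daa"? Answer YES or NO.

Convert to CNF:
  S -> S A | T2 B | b
  A -> T0 T1
  B -> T0 T0
  T0 -> a
  T1 -> b
  T2 -> d

CYK table (by increasing span):
  [0..0]={T2}  "d"  orig:{}
  [1..1]={T0}  "a"  orig:{}
  [2..2]={T0}  "a"  orig:{}
  [0..1]=∅  "da"
  [1..2]={B}  "aa"
  [0..2]={S}  "daa"

S ∈ T[0,2] ⇒ YES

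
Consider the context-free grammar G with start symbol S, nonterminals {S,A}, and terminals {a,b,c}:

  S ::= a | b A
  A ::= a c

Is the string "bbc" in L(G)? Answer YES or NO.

Convert to CNF:
  S -> T2 A | a
  A -> T0 T1
  T0 -> a
  T1 -> c
  T2 -> b

Fill CYK table bottom-up:
  T[0,0] 'b' = {T2}  orig:{}
  T[1,1] 'b' = {T2}  orig:{}
  T[2,2] 'c' = {T1}  orig:{}
  T[0,1] 'bb' = ∅
  T[1,2] 'bc' = ∅
  T[0,2] 'bbc' = ∅

S ∉ T[0,2] ⇒ NO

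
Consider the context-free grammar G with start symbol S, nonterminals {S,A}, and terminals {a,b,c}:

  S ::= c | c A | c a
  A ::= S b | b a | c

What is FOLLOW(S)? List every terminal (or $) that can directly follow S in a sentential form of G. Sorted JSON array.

FIRST sets, iterate to fixpoint:
[1]
  A via A→b a: +{b}
  A via A→c: +{c}
  S via S→c: +{c}
  FIRST(S)={c}  FIRST(A)={b,c}
[2] — fixpoint
  FIRST(S)={c}  FIRST(A)={b,c}

FOLLOW sets:
seed FOLLOW(S) with $
pass 1:
  A→S b: FOLLOW(S) ⊇ FIRST(b) = {b}; new: +{b}
  S→c A: FOLLOW(A) ⊇ FOLLOW(S) ⊇ {$,b}; new: +{$,b}
  FOLLOW[S]={$,b}  FOLLOW[A]={$,b}
pass 2: — fixpoint
  FOLLOW[S]={$,b}  FOLLOW[A]={$,b}

FOLLOW(S) = ["$", "b"]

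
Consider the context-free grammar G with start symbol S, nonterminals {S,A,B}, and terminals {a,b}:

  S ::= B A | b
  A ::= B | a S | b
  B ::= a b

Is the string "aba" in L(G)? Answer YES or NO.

Convert to CNF:
  S -> B A | b
  A -> T0 S | T0 T1 | b
  B -> T0 T1
  T0 -> a
  T1 -> b

Fill CYK table bottom-up:
  [0..0]={T0}  "a"  orig:{}
  [1..1]={A,S,T1}  "b"  orig:{A,S}
  [2..2]={T0}  "a"  orig:{}
  [0..1]={A,B}  "ab"
  [1..2]=∅  "ba"
  [0..2]=∅  "aba"

S ∉ T[0,2] ⇒ NO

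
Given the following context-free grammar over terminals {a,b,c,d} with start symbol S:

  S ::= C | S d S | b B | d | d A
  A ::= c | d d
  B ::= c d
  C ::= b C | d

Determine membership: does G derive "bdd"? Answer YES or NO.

Convert to CNF:
  S -> S X3 | T0 A | T2 B | T2 C | d
  A -> T0 T0 | c
  B -> T1 T0
  C -> T2 C | d
  T0 -> d
  T1 -> c
  T2 -> b
  X3 -> T0 S

Fill CYK table bottom-up:
  [0..0]={T2}  "b"  orig:{}
  [1..1]={C,S,T0}  "d"  orig:{C,S}
  [2..2]={C,S,T0}  "d"  orig:{C,S}
  [0..1]={C,S}  "bd"
  [1..2]={A,X3}  "dd"  orig:{A}
  [0..2]=∅  "bdd"

S ∉ T[0,2] ⇒ NO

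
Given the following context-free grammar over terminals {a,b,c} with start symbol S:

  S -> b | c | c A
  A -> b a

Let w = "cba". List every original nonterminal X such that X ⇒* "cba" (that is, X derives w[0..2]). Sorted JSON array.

Convert to CNF:
  S -> T2 A | b | c
  A -> T0 T1
  T0 -> b
  T1 -> a
  T2 -> c

CYK table (by increasing span), restricted to cells inside w[0..2]:
  [0..0]={S,T2}  "c"  orig:{S}
  [1..1]={S,T0}  "b"  orig:{S}
  [2..2]={T1}  "a"  orig:{}
  [0..1]=∅  "cb"
  [1..2]={A}  "ba"
  [0..2]={S}  "cba"

Original NTs in T[0,2] deriving "cba": ["S"]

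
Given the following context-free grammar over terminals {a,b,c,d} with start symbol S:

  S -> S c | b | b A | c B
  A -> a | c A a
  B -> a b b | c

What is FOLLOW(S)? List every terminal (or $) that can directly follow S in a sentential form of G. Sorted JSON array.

FIRST iteration:
pass 1:
  A via A→a: +{a}
  A via A→c A a: +{c}
  B via B→a b b: +{a}
  B via B→c: +{c}
  S via S→b: +{b}
  S via S→c B: +{c}
  FIRST(S)={b,c}  FIRST(A)={a,c}  FIRST(B)={a,c}
pass 2: (stable)
  FIRST(S)={b,c}  FIRST(A)={a,c}  FIRST(B)={a,c}

FOLLOW iteration:
seed FOLLOW(S) with $
pass 1:
  A→c A a: FOLLOW(A) ⊇ FIRST(a) = {a}; new: +{a}
  S→S c: FOLLOW(S) ⊇ FIRST(c) = {c}; new: +{c}
  S→b A: FOLLOW(A) ⊇ FOLLOW(S) ⊇ {$,c}; new: +{$,c}
  S→c B: FOLLOW(B) ⊇ FOLLOW(S) ⊇ {$,c}; new: +{$,c}
  FOLLOW(S)={$,c}  FOLLOW(A)={$,a,c}  FOLLOW(B)={$,c}
pass 2: (stable)
  FOLLOW(S)={$,c}  FOLLOW(A)={$,a,c}  FOLLOW(B)={$,c}

FOLLOW(S) = ["$", "c"]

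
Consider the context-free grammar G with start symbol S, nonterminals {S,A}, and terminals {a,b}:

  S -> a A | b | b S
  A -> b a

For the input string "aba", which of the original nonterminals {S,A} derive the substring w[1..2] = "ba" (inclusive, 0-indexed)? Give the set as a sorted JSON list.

Convert to CNF:
  S -> T0 S | T1 A | b
  A -> T0 T1
  T0 -> b
  T1 -> a

CYK fill, restricted to cells inside w[1..2]:
  T[1,1] 'b' = {S,T0}  orig:{S}
  T[2,2] 'a' = {T1}  orig:{}
  T[1,2] 'ba' = {A}

Original NTs in T[1,2] deriving "ba": ["A"]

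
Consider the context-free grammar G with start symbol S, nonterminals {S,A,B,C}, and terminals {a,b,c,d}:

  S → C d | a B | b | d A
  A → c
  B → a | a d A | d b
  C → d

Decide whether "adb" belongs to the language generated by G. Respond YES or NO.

Convert to CNF:
  S -> C T1 | T0 B | T1 A | b
  A -> c
  B -> T0 X3 | T1 T2 | a
  C -> d
  T0 -> a
  T1 -> d
  T2 -> b
  X3 -> T1 A

Fill CYK table bottom-up:
  T[0,0] 'a' = {B,T0}  orig:{B}
  T[1,1] 'd' = {C,T1}  orig:{C}
  T[2,2] 'b' = {S,T2}  orig:{S}
  T[0,1] 'ad' = ∅
  T[1,2] 'db' = {B}
  T[0,2] 'adb' = {S}

S ∈ T[0,2] ⇒ YES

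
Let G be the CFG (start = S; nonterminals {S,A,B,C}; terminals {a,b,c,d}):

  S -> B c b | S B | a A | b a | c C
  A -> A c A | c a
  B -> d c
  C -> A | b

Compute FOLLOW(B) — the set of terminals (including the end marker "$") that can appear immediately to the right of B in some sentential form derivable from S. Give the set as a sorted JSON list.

Compute FIRST by fixpoint:
iter 1:
  A via A→c a: +{c}
  B via B→d c: +{d}
  C via C→A: +{c}
  C via C→b: +{b}
  S via S→B c b: +{d}
  S via S→a A: +{a}
  S via S→b a: +{b}
  S via S→c C: +{c}
  S: {a,b,c,d}  A: {c}  B: {d}  C: {b,c}
iter 2: done
  S: {a,b,c,d}  A: {c}  B: {d}  C: {b,c}

Compute FOLLOW by fixpoint:
initialize: $ ∈ FOLLOW(S)
round 1:
  A→A c A: FOLLOW(A) ⊇ FIRST(c) = {c}; new: +{c}
  S→B c b: FOLLOW(B) ⊇ FIRST(c) = {c}; new: +{c}
  S→S B: FOLLOW(S) ⊇ FIRST(B) = {d}; new: +{d}
  S→S B: FOLLOW(B) ⊇ FOLLOW(S) ⊇ {$,d}; new: +{$,d}
  S→a A: FOLLOW(A) ⊇ FOLLOW(S) ⊇ {$,d}; new: +{$,d}
  S→c C: FOLLOW(C) ⊇ FOLLOW(S) ⊇ {$,d}; new: +{$,d}
  FOLLOW[S]={$,d}  FOLLOW[A]={$,c,d}  FOLLOW[B]={$,c,d}  FOLLOW[C]={$,d}
round 2: (stable)
  FOLLOW[S]={$,d}  FOLLOW[A]={$,c,d}  FOLLOW[B]={$,c,d}  FOLLOW[C]={$,d}

FOLLOW(B) = ["$", "c", "d"]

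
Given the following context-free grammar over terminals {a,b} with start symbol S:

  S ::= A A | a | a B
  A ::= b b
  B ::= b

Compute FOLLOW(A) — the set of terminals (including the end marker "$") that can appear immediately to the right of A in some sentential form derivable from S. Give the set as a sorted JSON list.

Compute FIRST by fixpoint:
pass 1:
  A via A→b b: +{b}
  B via B→b: +{b}
  S via S→A A: +{b}
  S via S→a: +{a}
  FIRST[S]={a,b}  FIRST[A]={b}  FIRST[B]={b}
pass 2: (stable)
  FIRST[S]={a,b}  FIRST[A]={b}  FIRST[B]={b}

FOLLOW iteration:
seed FOLLOW(S) with $
[1]
  S→A A: FOLLOW(A) ⊇ FIRST(A) = {b}; new: +{b}
  S→A A: FOLLOW(A) ⊇ FOLLOW(S) ⊇ {$}; new: +{$}
  S→a B: FOLLOW(B) ⊇ FOLLOW(S) ⊇ {$}; new: +{$}
  S: {$}  A: {$,b}  B: {$}
[2] (stable)
  S: {$}  A: {$,b}  B: {$}

FOLLOW(A) = ["$", "b"]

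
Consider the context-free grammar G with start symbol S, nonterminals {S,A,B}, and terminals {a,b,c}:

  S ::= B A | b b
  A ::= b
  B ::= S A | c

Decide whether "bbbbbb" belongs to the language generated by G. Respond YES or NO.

Convert to CNF:
  S -> B A | T0 T0
  A -> b
  B -> S A | c
  T0 -> b

CYK table (by increasing span):
  T[0,0] 'b' = {A,T0}  orig:{A}
  T[1,1] 'b' = {A,T0}  orig:{A}
  T[2,2] 'b' = {A,T0}  orig:{A}
  T[3,3] 'b' = {A,T0}  orig:{A}
  T[4,4] 'b' = {A,T0}  orig:{A}
  T[5,5] 'b' = {A,T0}  orig:{A}
  T[0,1] 'bb' = {S}
  T[1,2] 'bb' = {S}
  T[2,3] 'bb' = {S}
  T[3,4] 'bb' = {S}
  T[4,5] 'bb' = {S}
  T[0,2] 'bbb' = {B}
  T[1,3] 'bbb' = {B}
  T[2,4] 'bbb' = {B}
  T[3,5] 'bbb' = {B}
  T[0,3] 'bbbb' = {S}
  T[1,4] 'bbbb' = {S}
  T[2,5] 'bbbb' = {S}
  T[0,4] 'bbbbb' = {B}
  T[1,5] 'bbbbb' = {B}
  T[0,5] 'bbbbbb' = {S}

S ∈ T[0,5] ⇒ YES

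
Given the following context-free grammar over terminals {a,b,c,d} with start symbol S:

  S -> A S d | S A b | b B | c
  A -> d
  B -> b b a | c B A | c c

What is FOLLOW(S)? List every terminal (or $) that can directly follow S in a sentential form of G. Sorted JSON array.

Compute FIRST by fixpoint:
[1]
  A via A→d: +{d}
  B via B→b b a: +{b}
  B via B→c B A: +{c}
  S via S→A S d: +{d}
  S via S→b B: +{b}
  S via S→c: +{c}
  S: {b,c,d}  A: {d}  B: {b,c}
[2] (no change)
  S: {b,c,d}  A: {d}  B: {b,c}

Compute FOLLOW by fixpoint:
FOLLOW(S) := {$}
round 1:
  B→c B A: FOLLOW(B) ⊇ FIRST(A) = {d}; new: +{d}
  B→c B A: FOLLOW(A) ⊇ FOLLOW(B) ⊇ {d}; new: +{d}
  S→A S d: FOLLOW(A) ⊇ FIRST(S) = {b,c,d}; new: +{b,c}
  S→A S d: FOLLOW(S) ⊇ FIRST(d) = {d}; new: +{d}
  S→b B: FOLLOW(B) ⊇ FOLLOW(S) ⊇ {$,d}; new: +{$}
  FOLLOW[S]={$,d}  FOLLOW[A]={b,c,d}  FOLLOW[B]={$,d}
round 2:
  B→c B A: FOLLOW(A) ⊇ FOLLOW(B) ⊇ {$,d}; new: +{$}
  FOLLOW[S]={$,d}  FOLLOW[A]={$,b,c,d}  FOLLOW[B]={$,d}
round 3: (stable)
  FOLLOW[S]={$,d}  FOLLOW[A]={$,b,c,d}  FOLLOW[B]={$,d}

FOLLOW(S) = ["$", "d"]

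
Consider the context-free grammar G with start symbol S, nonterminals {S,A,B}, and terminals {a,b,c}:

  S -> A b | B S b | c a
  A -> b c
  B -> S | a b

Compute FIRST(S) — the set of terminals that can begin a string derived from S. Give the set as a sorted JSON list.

FIRST sets, iterate to fixpoint:
round 1:
  A via A→b c: +{b}
  B via B→a b: +{a}
  S via S→A b: +{b}
  S via S→B S b: +{a}
  S via S→c a: +{c}
  FIRST[S]={a,b,c}  FIRST[A]={b}  FIRST[B]={a}
round 2:
  B via B→S: +{b,c}
  FIRST[S]={a,b,c}  FIRST[A]={b}  FIRST[B]={a,b,c}
round 3: — fixpoint
  FIRST[S]={a,b,c}  FIRST[A]={b}  FIRST[B]={a,b,c}

FIRST(S) = ["a", "b", "c"]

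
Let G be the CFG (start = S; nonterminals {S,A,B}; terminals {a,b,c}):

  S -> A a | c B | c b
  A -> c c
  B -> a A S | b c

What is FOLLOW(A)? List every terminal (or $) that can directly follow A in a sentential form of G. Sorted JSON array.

FIRST sets, iterate to fixpoint:
round 1:
  A via A→c c: +{c}
  B via B→a A S: +{a}
  B via B→b c: +{b}
  S via S→A a: +{c}
  FIRST(S)={c}  FIRST(A)={c}  FIRST(B)={a,b}
round 2: (no change)
  FIRST(S)={c}  FIRST(A)={c}  FIRST(B)={a,b}

Compute FOLLOW by fixpoint:
FOLLOW(S) := {$}
iter 1:
  B→a A S: FOLLOW(A) ⊇ FIRST(S) = {c}; new: +{c}
  S→A a: FOLLOW(A) ⊇ FIRST(a) = {a}; new: +{a}
  S→c B: FOLLOW(B) ⊇ FOLLOW(S) ⊇ {$}; new: +{$}
  FOLLOW[S]={$}  FOLLOW[A]={a,c}  FOLLOW[B]={$}
iter 2: (stable)
  FOLLOW[S]={$}  FOLLOW[A]={a,c}  FOLLOW[B]={$}

FOLLOW(A) = ["a", "c"]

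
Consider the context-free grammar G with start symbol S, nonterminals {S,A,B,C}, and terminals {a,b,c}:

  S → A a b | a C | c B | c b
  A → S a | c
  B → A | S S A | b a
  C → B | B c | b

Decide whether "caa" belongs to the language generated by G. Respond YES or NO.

Convert to CNF:
  S -> A X5 | T0 C | T2 B | T2 T1
  A -> S T0 | c
  B -> S T0 | S X3 | T1 T0 | c
  C -> B T2 | S T0 | S X4 | T1 T0 | b | c
  T0 -> a
  T1 -> b
  T2 -> c
  X3 -> S A
  X4 -> S A
  X5 -> T0 T1

Fill CYK table bottom-up:
  T[0,0] 'c' = {A,B,C,T2}  orig:{A,B,C}
  T[1,1] 'a' = {T0}  orig:{}
  T[2,2] 'a' = {T0}  orig:{}
  T[0,1] 'ca' = ∅
  T[1,2] 'aa' = ∅
  T[0,2] 'caa' = ∅

S ∉ T[0,2] ⇒ NO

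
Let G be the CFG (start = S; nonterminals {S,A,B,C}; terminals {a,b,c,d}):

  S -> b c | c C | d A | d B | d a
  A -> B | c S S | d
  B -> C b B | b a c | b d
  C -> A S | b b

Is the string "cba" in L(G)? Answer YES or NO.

Convert to CNF:
  S -> T0 T2 | T2 C | T3 A | T3 B | T3 T1
  A -> C X4 | T0 T3 | T0 X5 | T2 X6 | d
  B -> C X7 | T0 T3 | T0 X8
  C -> A S | T0 T0
  T0 -> b
  T1 -> a
  T2 -> c
  T3 -> d
  X4 -> T0 B
  X5 -> T1 T2
  X6 -> S S
  X7 -> T0 B
  X8 -> T1 T2

CYK fill:
  cell(0,0) c: {T2}  orig:{}
  cell(1,1) b: {T0}  orig:{}
  cell(2,2) a: {T1}  orig:{}
  cell(0,1) cb: ∅
  cell(1,2) ba: ∅
  cell(0,2) cba: ∅

S ∉ T[0,2] ⇒ NO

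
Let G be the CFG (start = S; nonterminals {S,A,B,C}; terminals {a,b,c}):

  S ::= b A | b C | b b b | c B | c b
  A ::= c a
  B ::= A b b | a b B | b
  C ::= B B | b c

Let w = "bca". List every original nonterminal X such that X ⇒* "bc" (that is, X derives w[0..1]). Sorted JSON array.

Convert to CNF:
  S -> T0 B | T0 T2 | T2 A | T2 C | T2 X5
  A -> T0 T1
  B -> A X3 | T1 X4 | b
  C -> B B | T2 T0
  T0 -> c
  T1 -> a
  T2 -> b
  X3 -> T2 T2
  X4 -> T2 B
  X5 -> T2 T2

CYK table (by increasing span) (cells [i..j] with 0 ≤ i ≤ j ≤ 1 only):
  [0..0]={B,T2}  "b"  orig:{B}
  [1..1]={T0}  "c"  orig:{}
  [0..1]={C}  "bc"

Original NTs in T[0,1] deriving "bc": ["C"]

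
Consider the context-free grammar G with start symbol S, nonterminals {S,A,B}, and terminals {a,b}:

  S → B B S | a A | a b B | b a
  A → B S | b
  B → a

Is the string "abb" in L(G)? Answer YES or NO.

Convert to CNF:
  S -> B X2 | T0 A | T0 X3 | T1 T0
  A -> B S | b
  B -> a
  T0 -> a
  T1 -> b
  X2 -> B S
  X3 -> T1 B

CYK fill:
  T[0,0] 'a' = {B,T0}  orig:{B}
  T[1,1] 'b' = {A,T1}  orig:{A}
  T[2,2] 'b' = {A,T1}  orig:{A}
  T[0,1] 'ab' = {S}
  T[1,2] 'bb' = ∅
  T[0,2] 'abb' = ∅

S ∉ T[0,2] ⇒ NO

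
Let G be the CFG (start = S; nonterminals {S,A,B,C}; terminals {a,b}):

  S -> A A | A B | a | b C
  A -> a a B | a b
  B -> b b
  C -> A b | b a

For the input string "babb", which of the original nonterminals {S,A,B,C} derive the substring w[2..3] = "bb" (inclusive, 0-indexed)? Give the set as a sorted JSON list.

CNF form of G:
  S -> A A | A B | T1 C | a
  A -> T0 T1 | T0 X2
  B -> T1 T1
  C -> A T1 | T1 T0
  T0 -> a
  T1 -> b
  X2 -> T0 B

CYK fill, restricted to cells inside w[2..3]:
  T[2,2] 'b' = {T1}  orig:{}
  T[3,3] 'b' = {T1}  orig:{}
  T[2,3] 'bb' = {B}

Original NTs in T[2,3] deriving "bb": ["B"]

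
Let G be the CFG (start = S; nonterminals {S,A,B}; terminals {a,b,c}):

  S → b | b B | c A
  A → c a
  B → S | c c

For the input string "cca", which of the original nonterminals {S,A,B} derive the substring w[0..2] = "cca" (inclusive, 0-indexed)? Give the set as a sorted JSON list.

CNF form of G:
  S -> T0 A | T2 B | b
  A -> T0 T1
  B -> T0 A | T0 T0 | T2 B | b
  T0 -> c
  T1 -> a
  T2 -> b

CYK table (by increasing span), restricted to cells inside w[0..2]:
  [0..0]={T0}  "c"  orig:{}
  [1..1]={T0}  "c"  orig:{}
  [2..2]={T1}  "a"  orig:{}
  [0..1]={B}  "cc"
  [1..2]={A}  "ca"
  [0..2]={B,S}  "cca"

Original NTs in T[0,2] deriving "cca": ["B", "S"]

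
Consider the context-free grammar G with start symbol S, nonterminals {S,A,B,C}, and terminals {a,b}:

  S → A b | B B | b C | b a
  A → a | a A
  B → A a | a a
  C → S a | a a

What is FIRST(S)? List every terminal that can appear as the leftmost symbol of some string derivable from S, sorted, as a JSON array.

FIRST iteration:
iter 1:
  A via A→a: +{a}
  B via B→A a: +{a}
  C via C→a a: +{a}
  S via S→A b: +{a}
  S via S→b C: +{b}
  FIRST[S]={a,b}  FIRST[A]={a}  FIRST[B]={a}  FIRST[C]={a}
iter 2:
  C via C→S a: +{b}
  FIRST[S]={a,b}  FIRST[A]={a}  FIRST[B]={a}  FIRST[C]={a,b}
iter 3: (stable)
  FIRST[S]={a,b}  FIRST[A]={a}  FIRST[B]={a}  FIRST[C]={a,b}

FIRST(S) = ["a", "b"]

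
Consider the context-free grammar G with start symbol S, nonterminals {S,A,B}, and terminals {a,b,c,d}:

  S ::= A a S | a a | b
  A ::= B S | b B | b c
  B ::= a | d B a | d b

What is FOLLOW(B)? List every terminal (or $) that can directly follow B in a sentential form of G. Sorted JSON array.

Compute FIRST by fixpoint:
[1]
  A via A→b B: +{b}
  B via B→a: +{a}
  B via B→d B a: +{d}
  S via S→A a S: +{b}
  S via S→a a: +{a}
  FIRST[S]={a,b}  FIRST[A]={b}  FIRST[B]={a,d}
[2]
  A via A→B S: +{a,d}
  S via S→A a S: +{d}
  FIRST[S]={a,b,d}  FIRST[A]={a,b,d}  FIRST[B]={a,d}
[3] — fixpoint
  FIRST[S]={a,b,d}  FIRST[A]={a,b,d}  FIRST[B]={a,d}

FOLLOW sets:
seed FOLLOW(S) with $
[1]
  A→B S: FOLLOW(B) ⊇ FIRST(S) = {a,b,d}; new: +{a,b,d}
  S→A a S: FOLLOW(A) ⊇ FIRST(a) = {a}; new: +{a}
  S: {$}  A: {a}  B: {a,b,d}
[2]
  A→B S: FOLLOW(S) ⊇ FOLLOW(A) ⊇ {a}; new: +{a}
  S: {$,a}  A: {a}  B: {a,b,d}
[3] (no change)
  S: {$,a}  A: {a}  B: {a,b,d}

FOLLOW(B) = ["a", "b", "d"]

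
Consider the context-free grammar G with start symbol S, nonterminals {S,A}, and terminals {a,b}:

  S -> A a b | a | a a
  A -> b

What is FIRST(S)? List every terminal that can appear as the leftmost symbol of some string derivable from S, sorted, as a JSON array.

FIRST sets, iterate to fixpoint:
pass 1:
  A via A→b: +{b}
  S via S→A a b: +{b}
  S via S→a: +{a}
  S: {a,b}  A: {b}
pass 2: (no change)
  S: {a,b}  A: {b}

FIRST(S) = ["a", "b"]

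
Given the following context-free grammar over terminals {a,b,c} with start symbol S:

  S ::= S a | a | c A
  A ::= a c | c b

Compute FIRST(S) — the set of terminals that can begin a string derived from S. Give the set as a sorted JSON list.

FIRST sets, iterate to fixpoint:
iter 1:
  A via A→a c: +{a}
  A via A→c b: +{c}
  S via S→a: +{a}
  S via S→c A: +{c}
  S: {a,c}  A: {a,c}
iter 2: (no change)
  S: {a,c}  A: {a,c}

FIRST(S) = ["a", "c"]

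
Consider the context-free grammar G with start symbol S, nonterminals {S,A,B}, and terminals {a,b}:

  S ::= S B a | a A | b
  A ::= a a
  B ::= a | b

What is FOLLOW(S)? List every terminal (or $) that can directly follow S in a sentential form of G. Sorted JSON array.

Compute FIRST by fixpoint:
round 1:
  A via A→a a: +{a}
  B via B→a: +{a}
  B via B→b: +{b}
  S via S→a A: +{a}
  S via S→b: +{b}
  S: {a,b}  A: {a}  B: {a,b}
round 2: (no change)
  S: {a,b}  A: {a}  B: {a,b}

Compute FOLLOW by fixpoint:
initialize: $ ∈ FOLLOW(S)
round 1:
  S→S B a: FOLLOW(S) ⊇ FIRST(B) = {a,b}; new: +{a,b}
  S→S B a: FOLLOW(B) ⊇ FIRST(a) = {a}; new: +{a}
  S→a A: FOLLOW(A) ⊇ FOLLOW(S) ⊇ {$,a,b}; new: +{$,a,b}
  S: {$,a,b}  A: {$,a,b}  B: {a}
round 2: — fixpoint
  S: {$,a,b}  A: {$,a,b}  B: {a}

FOLLOW(S) = ["$", "a", "b"]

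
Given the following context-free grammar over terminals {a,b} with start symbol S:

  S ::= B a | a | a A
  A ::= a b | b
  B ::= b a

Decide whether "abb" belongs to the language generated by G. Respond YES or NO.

Convert to CNF:
  S -> B T0 | T0 A | a
  A -> T0 T1 | b
  B -> T1 T0
  T0 -> a
  T1 -> b

CYK table (by increasing span):
  T[0,0] 'a' = {S,T0}  orig:{S}
  T[1,1] 'b' = {A,T1}  orig:{A}
  T[2,2] 'b' = {A,T1}  orig:{A}
  T[0,1] 'ab' = {A,S}
  T[1,2] 'bb' = ∅
  T[0,2] 'abb' = ∅

S ∉ T[0,2] ⇒ NO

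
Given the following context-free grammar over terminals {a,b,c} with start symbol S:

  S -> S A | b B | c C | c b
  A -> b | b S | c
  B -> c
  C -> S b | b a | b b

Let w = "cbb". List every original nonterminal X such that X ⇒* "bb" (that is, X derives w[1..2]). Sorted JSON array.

CNF form of G:
  S -> S A | T0 B | T2 C | T2 T0
  A -> T0 S | b | c
  B -> c
  C -> S T0 | T0 T0 | T0 T1
  T0 -> b
  T1 -> a
  T2 -> c

CYK table (by increasing span), restricted to cells inside w[1..2]:
  cell(1,1) b: {A,T0}  orig:{A}
  cell(2,2) b: {A,T0}  orig:{A}
  cell(1,2) bb: {C}

Original NTs in T[1,2] deriving "bb": ["C"]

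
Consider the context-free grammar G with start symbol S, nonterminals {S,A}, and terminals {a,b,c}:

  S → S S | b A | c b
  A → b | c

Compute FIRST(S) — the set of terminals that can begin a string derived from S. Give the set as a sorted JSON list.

FIRST iteration:
[1]
  A via A→b: +{b}
  A via A→c: +{c}
  S via S→b A: +{b}
  S via S→c b: +{c}
  FIRST(S)={b,c}  FIRST(A)={b,c}
[2] — fixpoint
  FIRST(S)={b,c}  FIRST(A)={b,c}

FIRST(S) = ["b", "c"]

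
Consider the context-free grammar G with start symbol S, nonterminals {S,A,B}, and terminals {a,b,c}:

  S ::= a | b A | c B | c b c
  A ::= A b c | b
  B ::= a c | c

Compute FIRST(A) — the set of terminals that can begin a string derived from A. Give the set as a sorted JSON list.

Compute FIRST by fixpoint:
iter 1:
  A via A→b: +{b}
  B via B→a c: +{a}
  B via B→c: +{c}
  S via S→a: +{a}
  S via S→b A: +{b}
  S via S→c B: +{c}
  S: {a,b,c}  A: {b}  B: {a,c}
iter 2: — fixpoint
  S: {a,b,c}  A: {b}  B: {a,c}

FIRST(A) = ["b"]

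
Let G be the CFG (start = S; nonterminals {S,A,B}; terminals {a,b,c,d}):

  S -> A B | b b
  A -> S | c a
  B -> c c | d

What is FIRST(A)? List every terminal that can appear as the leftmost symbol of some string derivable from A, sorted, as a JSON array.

FIRST sets, iterate to fixpoint:
pass 1:
  A via A→c a: +{c}
  B via B→c c: +{c}
  B via B→d: +{d}
  S via S→A B: +{c}
  S via S→b b: +{b}
  FIRST[S]={b,c}  FIRST[A]={c}  FIRST[B]={c,d}
pass 2:
  A via A→S: +{b}
  FIRST[S]={b,c}  FIRST[A]={b,c}  FIRST[B]={c,d}
pass 3: (no change)
  FIRST[S]={b,c}  FIRST[A]={b,c}  FIRST[B]={c,d}

FIRST(A) = ["b", "c"]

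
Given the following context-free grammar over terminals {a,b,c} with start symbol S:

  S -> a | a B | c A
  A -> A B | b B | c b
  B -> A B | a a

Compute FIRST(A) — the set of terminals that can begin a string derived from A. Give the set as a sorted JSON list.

FIRST iteration:
round 1:
  A via A→b B: +{b}
  A via A→c b: +{c}
  B via B→A B: +{b,c}
  B via B→a a: +{a}
  S via S→a: +{a}
  S via S→c A: +{c}
  S: {a,c}  A: {b,c}  B: {a,b,c}
round 2: (no change)
  S: {a,c}  A: {b,c}  B: {a,b,c}

FIRST(A) = ["b", "c"]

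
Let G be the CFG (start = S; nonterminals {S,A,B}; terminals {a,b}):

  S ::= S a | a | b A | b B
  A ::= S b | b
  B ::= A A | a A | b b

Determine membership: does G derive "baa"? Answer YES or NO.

CNF form of G:
  S -> S T1 | T0 A | T0 B | a
  A -> S T0 | b
  B -> A A | T0 T0 | T1 A
  T0 -> b
  T1 -> a

CYK fill:
  cell(0,0) b: {A,T0}  orig:{A}
  cell(1,1) a: {S,T1}  orig:{S}
  cell(2,2) a: {S,T1}  orig:{S}
  cell(0,1) ba: ∅
  cell(1,2) aa: {S}
  cell(0,2) baa: ∅

S ∉ T[0,2] ⇒ NO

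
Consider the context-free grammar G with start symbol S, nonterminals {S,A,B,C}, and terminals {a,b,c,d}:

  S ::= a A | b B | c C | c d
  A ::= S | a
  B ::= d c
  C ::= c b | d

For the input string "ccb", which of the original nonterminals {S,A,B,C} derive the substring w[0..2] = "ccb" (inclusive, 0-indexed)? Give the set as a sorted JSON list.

Convert to CNF:
  S -> T0 A | T1 B | T2 C | T2 T3
  A -> T0 A | T1 B | T2 C | T2 T3 | a
  B -> T3 T2
  C -> T2 T1 | d
  T0 -> a
  T1 -> b
  T2 -> c
  T3 -> d

Fill CYK table bottom-up — only the sub-triangle for w[0..2]:
  T[0,0] 'c' = {T2}  orig:{}
  T[1,1] 'c' = {T2}  orig:{}
  T[2,2] 'b' = {T1}  orig:{}
  T[0,1] 'cc' = ∅
  T[1,2] 'cb' = {C}
  T[0,2] 'ccb' = {A,S}

Original NTs in T[0,2] deriving "ccb": ["A", "S"]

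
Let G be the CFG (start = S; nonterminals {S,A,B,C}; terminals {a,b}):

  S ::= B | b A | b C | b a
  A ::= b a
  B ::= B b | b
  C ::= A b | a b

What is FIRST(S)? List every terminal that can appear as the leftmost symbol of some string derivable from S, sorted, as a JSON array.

FIRST sets, iterate to fixpoint:
pass 1:
  A via A→b a: +{b}
  B via B→b: +{b}
  C via C→A b: +{b}
  C via C→a b: +{a}
  S via S→B: +{b}
  FIRST[S]={b}  FIRST[A]={b}  FIRST[B]={b}  FIRST[C]={a,b}
pass 2: done
  FIRST[S]={b}  FIRST[A]={b}  FIRST[B]={b}  FIRST[C]={a,b}

FIRST(S) = ["b"]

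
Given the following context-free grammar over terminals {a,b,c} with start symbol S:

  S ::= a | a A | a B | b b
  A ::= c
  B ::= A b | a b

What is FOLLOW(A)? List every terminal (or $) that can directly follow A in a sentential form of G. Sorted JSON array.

FIRST sets, iterate to fixpoint:
iter 1:
  A via A→c: +{c}
  B via B→A b: +{c}
  B via B→a b: +{a}
  S via S→a: +{a}
  S via S→b b: +{b}
  FIRST(S)={a,b}  FIRST(A)={c}  FIRST(B)={a,c}
iter 2: done
  FIRST(S)={a,b}  FIRST(A)={c}  FIRST(B)={a,c}

FOLLOW sets:
FOLLOW(S) := {$}
iter 1:
  B→A b: FOLLOW(A) ⊇ FIRST(b) = {b}; new: +{b}
  S→a A: FOLLOW(A) ⊇ FOLLOW(S) ⊇ {$}; new: +{$}
  S→a B: FOLLOW(B) ⊇ FOLLOW(S) ⊇ {$}; new: +{$}
  FOLLOW[S]={$}  FOLLOW[A]={$,b}  FOLLOW[B]={$}
iter 2: done
  FOLLOW[S]={$}  FOLLOW[A]={$,b}  FOLLOW[B]={$}

FOLLOW(A) = ["$", "b"]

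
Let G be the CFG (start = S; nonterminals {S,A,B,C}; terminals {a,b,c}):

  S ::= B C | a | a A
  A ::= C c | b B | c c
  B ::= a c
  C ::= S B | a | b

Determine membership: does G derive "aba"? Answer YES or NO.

CNF form of G:
  S -> B C | T2 A | a
  A -> C T0 | T0 T0 | T1 B
  B -> T2 T0
  C -> S B | a | b
  T0 -> c
  T1 -> b
  T2 -> a

CYK table (by increasing span):
  cell(0,0) a: {C,S,T2}  orig:{C,S}
  cell(1,1) b: {C,T1}  orig:{C}
  cell(2,2) a: {C,S,T2}  orig:{C,S}
  cell(0,1) ab: ∅
  cell(1,2) ba: ∅
  cell(0,2) aba: ∅

S ∉ T[0,2] ⇒ NO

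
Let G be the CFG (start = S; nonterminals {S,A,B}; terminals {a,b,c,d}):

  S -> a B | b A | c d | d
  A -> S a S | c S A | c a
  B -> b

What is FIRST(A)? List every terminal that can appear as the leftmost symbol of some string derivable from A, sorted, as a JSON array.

FIRST sets, iterate to fixpoint:
round 1:
  A via A→c S A: +{c}
  B via B→b: +{b}
  S via S→a B: +{a}
  S via S→b A: +{b}
  S via S→c d: +{c}
  S via S→d: +{d}
  FIRST(S)={a,b,c,d}  FIRST(A)={c}  FIRST(B)={b}
round 2:
  A via A→S a S: +{a,b,d}
  FIRST(S)={a,b,c,d}  FIRST(A)={a,b,c,d}  FIRST(B)={b}
round 3: (no change)
  FIRST(S)={a,b,c,d}  FIRST(A)={a,b,c,d}  FIRST(B)={b}

FIRST(A) = ["a", "b", "c", "d"]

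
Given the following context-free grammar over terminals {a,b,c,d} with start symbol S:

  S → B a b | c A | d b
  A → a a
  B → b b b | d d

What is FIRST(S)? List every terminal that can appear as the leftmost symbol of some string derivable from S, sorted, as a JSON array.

Compute FIRST by fixpoint:
[1]
  A via A→a a: +{a}
  B via B→b b b: +{b}
  B via B→d d: +{d}
  S via S→B a b: +{b,d}
  S via S→c A: +{c}
  S: {b,c,d}  A: {a}  B: {b,d}
[2] done
  S: {b,c,d}  A: {a}  B: {b,d}

FIRST(S) = ["b", "c", "d"]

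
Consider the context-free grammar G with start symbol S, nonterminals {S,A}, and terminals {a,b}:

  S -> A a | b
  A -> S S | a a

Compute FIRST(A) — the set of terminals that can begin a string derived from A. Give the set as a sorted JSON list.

FIRST iteration:
round 1:
  A via A→a a: +{a}
  S via S→A a: +{a}
  S via S→b: +{b}
  S: {a,b}  A: {a}
round 2:
  A via A→S S: +{b}
  S: {a,b}  A: {a,b}
round 3: (stable)
  S: {a,b}  A: {a,b}

FIRST(A) = ["a", "b"]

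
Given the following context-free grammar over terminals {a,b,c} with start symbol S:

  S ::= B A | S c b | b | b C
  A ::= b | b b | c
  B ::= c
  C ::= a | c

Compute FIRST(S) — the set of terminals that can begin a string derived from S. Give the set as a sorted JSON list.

FIRST iteration:
iter 1:
  A via A→b: +{b}
  A via A→c: +{c}
  B via B→c: +{c}
  C via C→a: +{a}
  C via C→c: +{c}
  S via S→B A: +{c}
  S via S→b: +{b}
  S: {b,c}  A: {b,c}  B: {c}  C: {a,c}
iter 2: — fixpoint
  S: {b,c}  A: {b,c}  B: {c}  C: {a,c}

FIRST(S) = ["b", "c"]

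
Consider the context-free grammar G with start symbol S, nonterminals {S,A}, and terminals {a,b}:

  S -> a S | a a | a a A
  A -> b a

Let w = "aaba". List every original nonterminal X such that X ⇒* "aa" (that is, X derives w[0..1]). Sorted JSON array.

Convert to CNF:
  S -> T1 S | T1 T1 | T1 X2
  A -> T0 T1
  T0 -> b
  T1 -> a
  X2 -> T1 A

CYK table (by increasing span), restricted to cells inside w[0..1]:
  cell(0,0) a: {T1}  orig:{}
  cell(1,1) a: {T1}  orig:{}
  cell(0,1) aa: {S}

Original NTs in T[0,1] deriving "aa": ["S"]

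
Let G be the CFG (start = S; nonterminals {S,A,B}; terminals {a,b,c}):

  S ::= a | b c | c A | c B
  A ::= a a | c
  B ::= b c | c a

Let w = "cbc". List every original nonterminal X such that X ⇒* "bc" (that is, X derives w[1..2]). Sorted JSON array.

Convert to CNF:
  S -> T1 T2 | T2 A | T2 B | a
  A -> T0 T0 | c
  B -> T1 T2 | T2 T0
  T0 -> a
  T1 -> b
  T2 -> c

CYK fill — only the sub-triangle for w[1..2]:
  T[1,1] 'b' = {T1}  orig:{}
  T[2,2] 'c' = {A,T2}  orig:{A}
  T[1,2] 'bc' = {B,S}

Original NTs in T[1,2] deriving "bc": ["B", "S"]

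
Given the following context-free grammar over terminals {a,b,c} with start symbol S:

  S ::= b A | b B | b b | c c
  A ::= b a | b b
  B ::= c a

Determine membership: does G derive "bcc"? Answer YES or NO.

Convert to CNF:
  S -> T0 A | T0 B | T0 T0 | T2 T2
  A -> T0 T0 | T0 T1
  B -> T2 T1
  T0 -> b
  T1 -> a
  T2 -> c

CYK table (by increasing span):
  T[0,0] 'b' = {T0}  orig:{}
  T[1,1] 'c' = {T2}  orig:{}
  T[2,2] 'c' = {T2}  orig:{}
  T[0,1] 'bc' = ∅
  T[1,2] 'cc' = {S}
  T[0,2] 'bcc' = ∅

S ∉ T[0,2] ⇒ NO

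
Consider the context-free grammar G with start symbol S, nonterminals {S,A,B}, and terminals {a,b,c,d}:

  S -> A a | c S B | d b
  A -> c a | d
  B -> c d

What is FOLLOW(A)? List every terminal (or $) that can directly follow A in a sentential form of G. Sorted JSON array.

Compute FIRST by fixpoint:
[1]
  A via A→c a: +{c}
  A via A→d: +{d}
  B via B→c d: +{c}
  S via S→A a: +{c,d}
  FIRST(S)={c,d}  FIRST(A)={c,d}  FIRST(B)={c}
[2] — fixpoint
  FIRST(S)={c,d}  FIRST(A)={c,d}  FIRST(B)={c}

FOLLOW iteration:
FOLLOW(S) := {$}
iter 1:
  S→A a: FOLLOW(A) ⊇ FIRST(a) = {a}; new: +{a}
  S→c S B: FOLLOW(S) ⊇ FIRST(B) = {c}; new: +{c}
  S→c S B: FOLLOW(B) ⊇ FOLLOW(S) ⊇ {$,c}; new: +{$,c}
  S: {$,c}  A: {a}  B: {$,c}
iter 2: (stable)
  S: {$,c}  A: {a}  B: {$,c}

FOLLOW(A) = ["a"]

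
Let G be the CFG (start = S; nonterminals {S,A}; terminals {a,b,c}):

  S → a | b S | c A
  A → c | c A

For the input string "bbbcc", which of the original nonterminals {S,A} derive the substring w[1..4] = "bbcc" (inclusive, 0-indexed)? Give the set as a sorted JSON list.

CNF form of G:
  S -> T0 A | T1 S | a
  A -> T0 A | c
  T0 -> c
  T1 -> b

CYK fill (cells [i..j] with 1 ≤ i ≤ j ≤ 4 only):
  cell(1,1) b: {T1}  orig:{}
  cell(2,2) b: {T1}  orig:{}
  cell(3,3) c: {A,T0}  orig:{A}
  cell(4,4) c: {A,T0}  orig:{A}
  cell(1,2) bb: ∅
  cell(2,3) bc: ∅
  cell(3,4) cc: {A,S}
  cell(1,3) bbc: ∅
  cell(2,4) bcc: {S}
  cell(1,4) bbcc: {S}

Original NTs in T[1,4] deriving "bbcc": ["S"]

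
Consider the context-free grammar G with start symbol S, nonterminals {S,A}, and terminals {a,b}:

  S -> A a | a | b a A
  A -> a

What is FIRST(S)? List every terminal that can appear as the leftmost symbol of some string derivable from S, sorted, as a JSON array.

Compute FIRST by fixpoint:
pass 1:
  A via A→a: +{a}
  S via S→A a: +{a}
  S via S→b a A: +{b}
  S: {a,b}  A: {a}
pass 2: (no change)
  S: {a,b}  A: {a}

FIRST(S) = ["a", "b"]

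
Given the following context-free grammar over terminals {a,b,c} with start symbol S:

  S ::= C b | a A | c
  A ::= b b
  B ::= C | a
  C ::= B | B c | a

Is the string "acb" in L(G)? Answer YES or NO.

CNF form of G:
  S -> C T0 | T2 A | c
  A -> T0 T0
  B -> B T1 | a
  C -> B T1 | a
  T0 -> b
  T1 -> c
  T2 -> a

Fill CYK table bottom-up:
  [0..0]={B,C,T2}  "a"  orig:{B,C}
  [1..1]={S,T1}  "c"  orig:{S}
  [2..2]={T0}  "b"  orig:{}
  [0..1]={B,C}  "ac"
  [1..2]=∅  "cb"
  [0..2]={S}  "acb"

S ∈ T[0,2] ⇒ YES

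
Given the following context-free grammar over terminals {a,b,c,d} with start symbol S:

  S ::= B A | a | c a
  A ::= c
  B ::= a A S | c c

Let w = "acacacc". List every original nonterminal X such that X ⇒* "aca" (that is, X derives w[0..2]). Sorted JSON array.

Convert to CNF:
  S -> B A | T1 T0 | a
  A -> c
  B -> T0 X2 | T1 T1
  T0 -> a
  T1 -> c
  X2 -> A S

Fill CYK table bottom-up — only the sub-triangle for w[0..2]:
  cell(0,0) a: {S,T0}  orig:{S}
  cell(1,1) c: {A,T1}  orig:{A}
  cell(2,2) a: {S,T0}  orig:{S}
  cell(0,1) ac: ∅
  cell(1,2) ca: {S,X2}  orig:{S}
  cell(0,2) aca: {B}

Original NTs in T[0,2] deriving "aca": ["B"]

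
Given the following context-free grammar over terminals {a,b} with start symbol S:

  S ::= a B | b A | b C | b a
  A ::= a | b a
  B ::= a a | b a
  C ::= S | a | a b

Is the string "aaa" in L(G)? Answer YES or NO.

CNF form of G:
  S -> T0 A | T0 C | T0 T1 | T1 B
  A -> T0 T1 | a
  B -> T0 T1 | T1 T1
  C -> T0 A | T0 C | T0 T1 | T1 B | T1 T0 | a
  T0 -> b
  T1 -> a

CYK table (by increasing span):
  [0..0]={A,C,T1}  "a"  orig:{A,C}
  [1..1]={A,C,T1}  "a"  orig:{A,C}
  [2..2]={A,C,T1}  "a"  orig:{A,C}
  [0..1]={B}  "aa"
  [1..2]={B}  "aa"
  [0..2]={C,S}  "aaa"

S ∈ T[0,2] ⇒ YES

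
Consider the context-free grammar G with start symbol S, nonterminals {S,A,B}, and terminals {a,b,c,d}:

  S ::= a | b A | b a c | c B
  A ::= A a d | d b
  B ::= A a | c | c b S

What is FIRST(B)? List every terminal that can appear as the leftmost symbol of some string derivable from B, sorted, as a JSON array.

FIRST sets, iterate to fixpoint:
iter 1:
  A via A→d b: +{d}
  B via B→A a: +{d}
  B via B→c: +{c}
  S via S→a: +{a}
  S via S→b A: +{b}
  S via S→c B: +{c}
  S: {a,b,c}  A: {d}  B: {c,d}
iter 2: — fixpoint
  S: {a,b,c}  A: {d}  B: {c,d}

FIRST(B) = ["c", "d"]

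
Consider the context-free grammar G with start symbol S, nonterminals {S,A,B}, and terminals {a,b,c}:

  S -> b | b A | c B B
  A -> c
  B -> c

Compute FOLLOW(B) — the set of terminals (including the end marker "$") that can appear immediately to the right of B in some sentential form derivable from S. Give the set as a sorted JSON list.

Compute FIRST by fixpoint:
round 1:
  A via A→c: +{c}
  B via B→c: +{c}
  S via S→b: +{b}
  S via S→c B B: +{c}
  S: {b,c}  A: {c}  B: {c}
round 2: (stable)
  S: {b,c}  A: {c}  B: {c}

Compute FOLLOW by fixpoint:
seed FOLLOW(S) with $
iter 1:
  S→b A: FOLLOW(A) ⊇ FOLLOW(S) ⊇ {$}; new: +{$}
  S→c B B: FOLLOW(B) ⊇ FIRST(B) = {c}; new: +{c}
  S→c B B: FOLLOW(B) ⊇ FOLLOW(S) ⊇ {$}; new: +{$}
  FOLLOW(S)={$}  FOLLOW(A)={$}  FOLLOW(B)={$,c}
iter 2: done
  FOLLOW(S)={$}  FOLLOW(A)={$}  FOLLOW(B)={$,c}

FOLLOW(B) = ["$", "c"]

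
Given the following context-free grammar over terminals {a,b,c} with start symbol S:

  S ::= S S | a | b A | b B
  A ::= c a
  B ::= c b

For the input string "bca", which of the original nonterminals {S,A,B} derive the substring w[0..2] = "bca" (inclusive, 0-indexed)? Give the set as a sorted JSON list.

CNF form of G:
  S -> S S | T2 A | T2 B | a
  A -> T0 T1
  B -> T0 T2
  T0 -> c
  T1 -> a
  T2 -> b

CYK table (by increasing span) — only the sub-triangle for w[0..2]:
  cell(0,0) b: {T2}  orig:{}
  cell(1,1) c: {T0}  orig:{}
  cell(2,2) a: {S,T1}  orig:{S}
  cell(0,1) bc: ∅
  cell(1,2) ca: {A}
  cell(0,2) bca: {S}

Original NTs in T[0,2] deriving "bca": ["S"]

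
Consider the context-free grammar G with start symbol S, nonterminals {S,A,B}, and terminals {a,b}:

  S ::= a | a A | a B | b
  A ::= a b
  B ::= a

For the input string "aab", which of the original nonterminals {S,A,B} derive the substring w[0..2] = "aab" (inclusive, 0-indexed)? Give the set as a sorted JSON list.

Convert to CNF:
  S -> T0 A | T0 B | a | b
  A -> T0 T1
  B -> a
  T0 -> a
  T1 -> b

CYK fill (cells [i..j] with 0 ≤ i ≤ j ≤ 2 only):
  T[0,0] 'a' = {B,S,T0}  orig:{B,S}
  T[1,1] 'a' = {B,S,T0}  orig:{B,S}
  T[2,2] 'b' = {S,T1}  orig:{S}
  T[0,1] 'aa' = {S}
  T[1,2] 'ab' = {A}
  T[0,2] 'aab' = {S}

Original NTs in T[0,2] deriving "aab": ["S"]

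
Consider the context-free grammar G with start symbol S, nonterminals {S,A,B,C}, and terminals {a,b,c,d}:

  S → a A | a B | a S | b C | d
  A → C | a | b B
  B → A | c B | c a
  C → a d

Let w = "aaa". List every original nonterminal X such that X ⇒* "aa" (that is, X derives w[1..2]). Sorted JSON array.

CNF form of G:
  S -> T0 A | T0 B | T0 S | T2 C | d
  A -> T0 T1 | T2 B | a
  B -> T0 T1 | T2 B | T3 B | T3 T0 | a
  C -> T0 T1
  T0 -> a
  T1 -> d
  T2 -> b
  T3 -> c

Fill CYK table bottom-up (cells [i..j] with 1 ≤ i ≤ j ≤ 2 only):
  T[1,1] 'a' = {A,B,T0}  orig:{A,B}
  T[2,2] 'a' = {A,B,T0}  orig:{A,B}
  T[1,2] 'aa' = {S}

Original NTs in T[1,2] deriving "aa": ["S"]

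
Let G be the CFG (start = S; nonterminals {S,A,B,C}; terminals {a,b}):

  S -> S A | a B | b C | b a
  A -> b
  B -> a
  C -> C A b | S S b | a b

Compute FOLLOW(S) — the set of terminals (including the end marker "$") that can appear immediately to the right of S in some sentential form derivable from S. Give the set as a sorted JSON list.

Compute FIRST by fixpoint:
[1]
  A via A→b: +{b}
  B via B→a: +{a}
  C via C→a b: +{a}
  S via S→a B: +{a}
  S via S→b C: +{b}
  FIRST[S]={a,b}  FIRST[A]={b}  FIRST[B]={a}  FIRST[C]={a}
[2]
  C via C→S S b: +{b}
  FIRST[S]={a,b}  FIRST[A]={b}  FIRST[B]={a}  FIRST[C]={a,b}
[3] — fixpoint
  FIRST[S]={a,b}  FIRST[A]={b}  FIRST[B]={a}  FIRST[C]={a,b}

FOLLOW sets:
initialize: $ ∈ FOLLOW(S)
round 1:
  C→C A b: FOLLOW(C) ⊇ FIRST(A) = {b}; new: +{b}
  C→C A b: FOLLOW(A) ⊇ FIRST(b) = {b}; new: +{b}
  C→S S b: FOLLOW(S) ⊇ FIRST(S) = {a,b}; new: +{a,b}
  S→S A: FOLLOW(A) ⊇ FOLLOW(S) ⊇ {$,a,b}; new: +{$,a}
  S→a B: FOLLOW(B) ⊇ FOLLOW(S) ⊇ {$,a,b}; new: +{$,a,b}
  S→b C: FOLLOW(C) ⊇ FOLLOW(S) ⊇ {$,a,b}; new: +{$,a}
  FOLLOW(S)={$,a,b}  FOLLOW(A)={$,a,b}  FOLLOW(B)={$,a,b}  FOLLOW(C)={$,a,b}
round 2: done
  FOLLOW(S)={$,a,b}  FOLLOW(A)={$,a,b}  FOLLOW(B)={$,a,b}  FOLLOW(C)={$,a,b}

FOLLOW(S) = ["$", "a", "b"]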